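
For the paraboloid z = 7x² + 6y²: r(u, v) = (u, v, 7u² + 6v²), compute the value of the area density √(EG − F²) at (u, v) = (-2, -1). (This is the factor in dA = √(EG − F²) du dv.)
√(EG − F²)|_{(-2, -1)} = sqrt(929)

E = 196*u^2 + 1, F = 168*u*v, G = 144*v^2 + 1, so EG − F² = 196*u^2 + 144*v^2 + 1. Taking the positive square root: √(EG − F²) = sqrt(196*u^2 + 144*v^2 + 1). At (u, v) = (-2, -1): sqrt(929).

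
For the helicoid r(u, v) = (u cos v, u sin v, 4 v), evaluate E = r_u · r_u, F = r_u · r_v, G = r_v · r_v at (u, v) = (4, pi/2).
E = 1;  F = 0;  G = 32

Partials: r_u = (cos(v), sin(v), 0), r_v = (-u*sin(v), u*cos(v), 4). As functions of (u, v):
  E = r_u · r_u = 1,
  F = r_u · r_v = 0,
  G = r_v · r_v = u^2 + 16.
Evaluating at (u, v) = (4, pi/2): E = 1, F = 0, G = 32.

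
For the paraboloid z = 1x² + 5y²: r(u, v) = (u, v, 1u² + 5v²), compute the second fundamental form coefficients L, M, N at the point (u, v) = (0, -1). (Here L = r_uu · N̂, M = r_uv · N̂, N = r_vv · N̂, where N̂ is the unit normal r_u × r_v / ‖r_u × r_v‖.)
L = 2*sqrt(101)/101;  M = 0;  N = 10*sqrt(101)/101

Compute the unit normal N̂(u, v) = (-2*u/sqrt(4*u^2 + 100*v^2 + 1), -10*v/sqrt(4*u^2 + 100*v^2 + 1), 1/sqrt(4*u^2 + 100*v^2 + 1)), and the second partials r_uu, r_uv, r_vv. Take dot products:
  L(u, v) = r_uu · N̂ = 2/sqrt(4*u^2 + 100*v^2 + 1),
  M(u, v) = r_uv · N̂ = 0,
  N(u, v) = r_vv · N̂ = 10/sqrt(4*u^2 + 100*v^2 + 1).
Evaluating at (u, v) = (0, -1):
  L = 2*sqrt(101)/101, M = 0, N = 10*sqrt(101)/101.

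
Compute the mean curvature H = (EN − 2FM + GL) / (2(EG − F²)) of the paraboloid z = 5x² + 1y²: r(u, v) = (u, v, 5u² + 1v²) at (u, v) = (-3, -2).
H = 986*sqrt(917)/840889

With E = 100*u^2 + 1, F = 20*u*v, G = 4*v^2 + 1, L = 10/sqrt(100*u^2 + 4*v^2 + 1), M = 0, N = 2/sqrt(100*u^2 + 4*v^2 + 1), assemble
  H = (EN − 2FM + GL) / (2(EG − F²)) = 2*(50*u^2 + 10*v^2 + 3)/(100*u^2 + 4*v^2 + 1)^(3/2).
At (u, v) = (-3, -2): H = 986*sqrt(917)/840889.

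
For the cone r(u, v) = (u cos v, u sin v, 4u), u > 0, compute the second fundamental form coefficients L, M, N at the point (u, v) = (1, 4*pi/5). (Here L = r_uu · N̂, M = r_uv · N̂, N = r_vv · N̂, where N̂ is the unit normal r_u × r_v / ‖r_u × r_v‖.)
L = 0;  M = 0;  N = 4*sqrt(17)/17

Compute the unit normal N̂(u, v) = (-4*sqrt(17)*u*cos(v)/(17*Abs(u)), -4*sqrt(17)*u*sin(v)/(17*Abs(u)), sqrt(17)*u/(17*Abs(u))), and the second partials r_uu, r_uv, r_vv. Take dot products:
  L(u, v) = r_uu · N̂ = 0,
  M(u, v) = r_uv · N̂ = 0,
  N(u, v) = r_vv · N̂ = 4*sqrt(17)*u^2/(17*Abs(u)).
Evaluating at (u, v) = (1, 4*pi/5):
  L = 0, M = 0, N = 4*sqrt(17)/17.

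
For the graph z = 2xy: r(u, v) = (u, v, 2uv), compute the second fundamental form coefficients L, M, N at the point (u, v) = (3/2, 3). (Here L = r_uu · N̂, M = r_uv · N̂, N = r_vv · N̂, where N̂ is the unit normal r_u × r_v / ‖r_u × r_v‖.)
L = 0;  M = sqrt(46)/23;  N = 0

Compute the unit normal N̂(u, v) = (-2*v/sqrt(4*u^2 + 4*v^2 + 1), -2*u/sqrt(4*u^2 + 4*v^2 + 1), 1/sqrt(4*u^2 + 4*v^2 + 1)), and the second partials r_uu, r_uv, r_vv. Take dot products:
  L(u, v) = r_uu · N̂ = 0,
  M(u, v) = r_uv · N̂ = 2/sqrt(4*u^2 + 4*v^2 + 1),
  N(u, v) = r_vv · N̂ = 0.
Evaluating at (u, v) = (3/2, 3):
  L = 0, M = sqrt(46)/23, N = 0.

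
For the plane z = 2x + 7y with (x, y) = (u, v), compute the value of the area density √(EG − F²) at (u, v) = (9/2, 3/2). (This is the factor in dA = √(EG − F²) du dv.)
√(EG − F²)|_{(9/2, 3/2)} = 3*sqrt(6)

E = 5, F = 14, G = 50, so EG − F² = 54. Taking the positive square root: √(EG − F²) = 3*sqrt(6). At (u, v) = (9/2, 3/2): 3*sqrt(6).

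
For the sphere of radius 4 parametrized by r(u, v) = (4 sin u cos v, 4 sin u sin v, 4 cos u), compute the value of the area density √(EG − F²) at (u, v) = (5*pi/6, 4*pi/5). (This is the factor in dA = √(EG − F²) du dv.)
√(EG − F²)|_{(5*pi/6, 4*pi/5)} = 8

E = 16, F = 0, G = 16*sin(u)^2, so EG − F² = 256*sin(u)^2. Taking the positive square root: √(EG − F²) = 16*Abs(sin(u)). At (u, v) = (5*pi/6, 4*pi/5): 8.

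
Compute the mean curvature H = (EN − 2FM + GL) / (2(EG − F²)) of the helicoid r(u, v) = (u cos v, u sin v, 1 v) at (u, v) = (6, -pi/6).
H = 0

With E = 1, F = 0, G = u^2 + 1, L = 0, M = -1/sqrt(u^2 + 1), N = 0, assemble
  H = (EN − 2FM + GL) / (2(EG − F²)) = 0.
At (u, v) = (6, -pi/6): H = 0.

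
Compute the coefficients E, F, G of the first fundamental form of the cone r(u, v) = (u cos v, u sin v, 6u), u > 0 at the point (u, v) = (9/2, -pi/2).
E = 37;  F = 0;  G = 81/4

Partials: r_u = (cos(v), sin(v), 6), r_v = (-u*sin(v), u*cos(v), 0). As functions of (u, v):
  E = r_u · r_u = 37,
  F = r_u · r_v = 0,
  G = r_v · r_v = u^2.
Evaluating at (u, v) = (9/2, -pi/2): E = 37, F = 0, G = 81/4.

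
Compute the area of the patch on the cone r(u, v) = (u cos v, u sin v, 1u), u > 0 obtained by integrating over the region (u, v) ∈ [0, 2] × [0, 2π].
Area = 4*sqrt(2)*pi

Area = ∫∫ √(EG − F²) du dv with √(EG − F²) = sqrt(2)*Abs(u). Integrating over [0, 2] × [0, 2π] gives 4*sqrt(2)*pi.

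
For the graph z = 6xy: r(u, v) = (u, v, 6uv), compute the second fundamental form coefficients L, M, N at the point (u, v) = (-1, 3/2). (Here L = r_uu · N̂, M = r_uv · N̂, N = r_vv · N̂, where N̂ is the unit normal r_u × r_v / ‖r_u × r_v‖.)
L = 0;  M = 3*sqrt(118)/59;  N = 0

Compute the unit normal N̂(u, v) = (-6*v/sqrt(36*u^2 + 36*v^2 + 1), -6*u/sqrt(36*u^2 + 36*v^2 + 1), 1/sqrt(36*u^2 + 36*v^2 + 1)), and the second partials r_uu, r_uv, r_vv. Take dot products:
  L(u, v) = r_uu · N̂ = 0,
  M(u, v) = r_uv · N̂ = 6/sqrt(36*u^2 + 36*v^2 + 1),
  N(u, v) = r_vv · N̂ = 0.
Evaluating at (u, v) = (-1, 3/2):
  L = 0, M = 3*sqrt(118)/59, N = 0.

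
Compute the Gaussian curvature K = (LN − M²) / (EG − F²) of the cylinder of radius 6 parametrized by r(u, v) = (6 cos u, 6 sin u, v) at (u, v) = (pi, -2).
K = 0

Coefficients of the first fundamental form: E = 36, F = 0, G = 1.
Coefficients of the second fundamental form: L = -6, M = 0, N = 0.
Assemble K = (LN − M²)/(EG − F²) = 0. At (u, v) = (pi, -2): K = 0.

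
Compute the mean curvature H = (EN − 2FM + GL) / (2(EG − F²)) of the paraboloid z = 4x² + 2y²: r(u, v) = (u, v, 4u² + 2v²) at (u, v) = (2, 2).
H = 86*sqrt(321)/11449

With E = 64*u^2 + 1, F = 32*u*v, G = 16*v^2 + 1, L = 8/sqrt(64*u^2 + 16*v^2 + 1), M = 0, N = 4/sqrt(64*u^2 + 16*v^2 + 1), assemble
  H = (EN − 2FM + GL) / (2(EG − F²)) = 2*(64*u^2 + 32*v^2 + 3)/(64*u^2 + 16*v^2 + 1)^(3/2).
At (u, v) = (2, 2): H = 86*sqrt(321)/11449.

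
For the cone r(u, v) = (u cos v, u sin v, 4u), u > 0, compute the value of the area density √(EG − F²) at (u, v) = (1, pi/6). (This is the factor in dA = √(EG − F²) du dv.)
√(EG − F²)|_{(1, pi/6)} = sqrt(17)

E = 17, F = 0, G = u^2, so EG − F² = 17*u^2. Taking the positive square root: √(EG − F²) = sqrt(17)*Abs(u). At (u, v) = (1, pi/6): sqrt(17).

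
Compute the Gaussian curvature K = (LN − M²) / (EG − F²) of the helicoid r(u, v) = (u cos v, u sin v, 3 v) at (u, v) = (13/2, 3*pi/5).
K = -144/42025

Coefficients of the first fundamental form: E = 1, F = 0, G = u^2 + 9.
Coefficients of the second fundamental form: L = 0, M = -3/sqrt(u^2 + 9), N = 0.
Assemble K = (LN − M²)/(EG − F²) = -9/(u^2 + 9)^2. At (u, v) = (13/2, 3*pi/5): K = -144/42025.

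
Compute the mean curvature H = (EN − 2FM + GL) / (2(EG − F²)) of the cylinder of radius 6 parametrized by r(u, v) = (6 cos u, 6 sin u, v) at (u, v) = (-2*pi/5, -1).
H = -1/12

With E = 36, F = 0, G = 1, L = -6, M = 0, N = 0, assemble
  H = (EN − 2FM + GL) / (2(EG − F²)) = -1/12.
At (u, v) = (-2*pi/5, -1): H = -1/12.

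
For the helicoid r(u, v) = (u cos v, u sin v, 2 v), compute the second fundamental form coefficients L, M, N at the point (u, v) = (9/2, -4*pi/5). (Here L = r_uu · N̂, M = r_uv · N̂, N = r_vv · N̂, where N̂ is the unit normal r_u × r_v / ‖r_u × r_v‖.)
L = 0;  M = -4*sqrt(97)/97;  N = 0

Compute the unit normal N̂(u, v) = (2*sin(v)/sqrt(u^2 + 4), -2*cos(v)/sqrt(u^2 + 4), u/sqrt(u^2 + 4)), and the second partials r_uu, r_uv, r_vv. Take dot products:
  L(u, v) = r_uu · N̂ = 0,
  M(u, v) = r_uv · N̂ = -2/sqrt(u^2 + 4),
  N(u, v) = r_vv · N̂ = 0.
Evaluating at (u, v) = (9/2, -4*pi/5):
  L = 0, M = -4*sqrt(97)/97, N = 0.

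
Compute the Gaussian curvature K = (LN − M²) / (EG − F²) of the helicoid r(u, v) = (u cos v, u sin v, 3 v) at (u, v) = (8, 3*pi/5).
K = -9/5329

Coefficients of the first fundamental form: E = 1, F = 0, G = u^2 + 9.
Coefficients of the second fundamental form: L = 0, M = -3/sqrt(u^2 + 9), N = 0.
Assemble K = (LN − M²)/(EG − F²) = -9/(u^2 + 9)^2. At (u, v) = (8, 3*pi/5): K = -9/5329.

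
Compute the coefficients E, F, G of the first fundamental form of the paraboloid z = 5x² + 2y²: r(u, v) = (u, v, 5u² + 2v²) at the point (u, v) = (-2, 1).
E = 401;  F = -80;  G = 17

Partials: r_u = (1, 0, 10*u), r_v = (0, 1, 4*v). As functions of (u, v):
  E = r_u · r_u = 100*u^2 + 1,
  F = r_u · r_v = 40*u*v,
  G = r_v · r_v = 16*v^2 + 1.
Evaluating at (u, v) = (-2, 1): E = 401, F = -80, G = 17.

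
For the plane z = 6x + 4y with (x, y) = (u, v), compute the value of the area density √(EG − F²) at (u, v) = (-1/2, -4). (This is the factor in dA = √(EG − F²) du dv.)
√(EG − F²)|_{(-1/2, -4)} = sqrt(53)

E = 37, F = 24, G = 17, so EG − F² = 53. Taking the positive square root: √(EG − F²) = sqrt(53). At (u, v) = (-1/2, -4): sqrt(53).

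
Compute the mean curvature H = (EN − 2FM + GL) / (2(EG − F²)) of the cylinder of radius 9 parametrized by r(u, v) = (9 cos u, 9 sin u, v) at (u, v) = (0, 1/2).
H = -1/18

With E = 81, F = 0, G = 1, L = -9, M = 0, N = 0, assemble
  H = (EN − 2FM + GL) / (2(EG − F²)) = -1/18.
At (u, v) = (0, 1/2): H = -1/18.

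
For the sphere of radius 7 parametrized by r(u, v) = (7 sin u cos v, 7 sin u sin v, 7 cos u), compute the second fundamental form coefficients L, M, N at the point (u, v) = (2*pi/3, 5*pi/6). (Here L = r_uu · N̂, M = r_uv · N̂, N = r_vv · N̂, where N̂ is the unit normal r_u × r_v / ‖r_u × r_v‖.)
L = -7;  M = 0;  N = -21/4

Compute the unit normal N̂(u, v) = (sin(u)^2*cos(v)/Abs(sin(u)), sin(u)^2*sin(v)/Abs(sin(u)), sin(2*u)/(2*Abs(sin(u)))), and the second partials r_uu, r_uv, r_vv. Take dot products:
  L(u, v) = r_uu · N̂ = -7*sin(u)/Abs(sin(u)),
  M(u, v) = r_uv · N̂ = 0,
  N(u, v) = r_vv · N̂ = -7*sin(u)^3/Abs(sin(u)).
Evaluating at (u, v) = (2*pi/3, 5*pi/6):
  L = -7, M = 0, N = -21/4.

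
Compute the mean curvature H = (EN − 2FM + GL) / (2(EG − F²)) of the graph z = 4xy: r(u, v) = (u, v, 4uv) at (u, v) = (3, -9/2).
H = 864*sqrt(469)/219961

With E = 16*v^2 + 1, F = 16*u*v, G = 16*u^2 + 1, L = 0, M = 4/sqrt(16*u^2 + 16*v^2 + 1), N = 0, assemble
  H = (EN − 2FM + GL) / (2(EG − F²)) = -64*u*v/(16*u^2 + 16*v^2 + 1)^(3/2).
At (u, v) = (3, -9/2): H = 864*sqrt(469)/219961.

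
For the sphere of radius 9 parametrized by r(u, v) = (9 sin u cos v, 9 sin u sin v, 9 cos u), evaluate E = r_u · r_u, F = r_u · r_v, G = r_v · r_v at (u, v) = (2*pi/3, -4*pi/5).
E = 81;  F = 0;  G = 243/4

Partials: r_u = (9*cos(u)*cos(v), 9*sin(v)*cos(u), -9*sin(u)), r_v = (-9*sin(u)*sin(v), 9*sin(u)*cos(v), 0). As functions of (u, v):
  E = r_u · r_u = 81,
  F = r_u · r_v = 0,
  G = r_v · r_v = 81*sin(u)^2.
Evaluating at (u, v) = (2*pi/3, -4*pi/5): E = 81, F = 0, G = 243/4.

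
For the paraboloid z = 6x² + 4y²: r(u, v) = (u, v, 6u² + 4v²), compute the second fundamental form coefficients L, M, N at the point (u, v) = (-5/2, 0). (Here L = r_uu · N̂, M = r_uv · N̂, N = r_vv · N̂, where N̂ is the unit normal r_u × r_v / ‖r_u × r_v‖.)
L = 12*sqrt(901)/901;  M = 0;  N = 8*sqrt(901)/901

Compute the unit normal N̂(u, v) = (-12*u/sqrt(144*u^2 + 64*v^2 + 1), -8*v/sqrt(144*u^2 + 64*v^2 + 1), 1/sqrt(144*u^2 + 64*v^2 + 1)), and the second partials r_uu, r_uv, r_vv. Take dot products:
  L(u, v) = r_uu · N̂ = 12/sqrt(144*u^2 + 64*v^2 + 1),
  M(u, v) = r_uv · N̂ = 0,
  N(u, v) = r_vv · N̂ = 8/sqrt(144*u^2 + 64*v^2 + 1).
Evaluating at (u, v) = (-5/2, 0):
  L = 12*sqrt(901)/901, M = 0, N = 8*sqrt(901)/901.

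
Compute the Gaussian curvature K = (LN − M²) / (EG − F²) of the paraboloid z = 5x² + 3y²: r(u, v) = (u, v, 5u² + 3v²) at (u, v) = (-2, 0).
K = 60/160801

Coefficients of the first fundamental form: E = 100*u^2 + 1, F = 60*u*v, G = 36*v^2 + 1.
Coefficients of the second fundamental form: L = 10/sqrt(100*u^2 + 36*v^2 + 1), M = 0, N = 6/sqrt(100*u^2 + 36*v^2 + 1).
Assemble K = (LN − M²)/(EG − F²) = 60/(10000*u^4 + 7200*u^2*v^2 + 200*u^2 + 1296*v^4 + 72*v^2 + 1). At (u, v) = (-2, 0): K = 60/160801.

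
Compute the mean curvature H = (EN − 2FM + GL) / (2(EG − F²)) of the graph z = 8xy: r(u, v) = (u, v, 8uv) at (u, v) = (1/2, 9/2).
H = -1152*sqrt(1313)/1723969

With E = 64*v^2 + 1, F = 64*u*v, G = 64*u^2 + 1, L = 0, M = 8/sqrt(64*u^2 + 64*v^2 + 1), N = 0, assemble
  H = (EN − 2FM + GL) / (2(EG − F²)) = -512*u*v/(64*u^2 + 64*v^2 + 1)^(3/2).
At (u, v) = (1/2, 9/2): H = -1152*sqrt(1313)/1723969.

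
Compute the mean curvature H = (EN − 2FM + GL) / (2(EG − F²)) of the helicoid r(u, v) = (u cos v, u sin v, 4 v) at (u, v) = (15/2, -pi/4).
H = 0

With E = 1, F = 0, G = u^2 + 16, L = 0, M = -4/sqrt(u^2 + 16), N = 0, assemble
  H = (EN − 2FM + GL) / (2(EG − F²)) = 0.
At (u, v) = (15/2, -pi/4): H = 0.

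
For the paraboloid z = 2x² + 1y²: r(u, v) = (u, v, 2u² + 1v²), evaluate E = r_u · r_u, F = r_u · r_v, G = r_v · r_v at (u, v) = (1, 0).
E = 17;  F = 0;  G = 1

Partials: r_u = (1, 0, 4*u), r_v = (0, 1, 2*v). As functions of (u, v):
  E = r_u · r_u = 16*u^2 + 1,
  F = r_u · r_v = 8*u*v,
  G = r_v · r_v = 4*v^2 + 1.
Evaluating at (u, v) = (1, 0): E = 17, F = 0, G = 1.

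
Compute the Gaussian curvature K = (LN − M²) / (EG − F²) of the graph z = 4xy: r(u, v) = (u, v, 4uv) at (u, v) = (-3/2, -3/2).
K = -16/5329

Coefficients of the first fundamental form: E = 16*v^2 + 1, F = 16*u*v, G = 16*u^2 + 1.
Coefficients of the second fundamental form: L = 0, M = 4/sqrt(16*u^2 + 16*v^2 + 1), N = 0.
Assemble K = (LN − M²)/(EG − F²) = -16/(256*u^4 + 512*u^2*v^2 + 32*u^2 + 256*v^4 + 32*v^2 + 1). At (u, v) = (-3/2, -3/2): K = -16/5329.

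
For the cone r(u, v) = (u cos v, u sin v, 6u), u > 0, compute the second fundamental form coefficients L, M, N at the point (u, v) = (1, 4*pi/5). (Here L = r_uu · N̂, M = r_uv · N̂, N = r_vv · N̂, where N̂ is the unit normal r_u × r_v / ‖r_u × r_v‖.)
L = 0;  M = 0;  N = 6*sqrt(37)/37

Compute the unit normal N̂(u, v) = (-6*sqrt(37)*u*cos(v)/(37*Abs(u)), -6*sqrt(37)*u*sin(v)/(37*Abs(u)), sqrt(37)*u/(37*Abs(u))), and the second partials r_uu, r_uv, r_vv. Take dot products:
  L(u, v) = r_uu · N̂ = 0,
  M(u, v) = r_uv · N̂ = 0,
  N(u, v) = r_vv · N̂ = 6*sqrt(37)*u^2/(37*Abs(u)).
Evaluating at (u, v) = (1, 4*pi/5):
  L = 0, M = 0, N = 6*sqrt(37)/37.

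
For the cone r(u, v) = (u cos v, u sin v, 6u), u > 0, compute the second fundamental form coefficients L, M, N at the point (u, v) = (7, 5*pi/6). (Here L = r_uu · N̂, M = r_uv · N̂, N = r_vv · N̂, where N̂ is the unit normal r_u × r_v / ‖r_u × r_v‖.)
L = 0;  M = 0;  N = 42*sqrt(37)/37

Compute the unit normal N̂(u, v) = (-6*sqrt(37)*u*cos(v)/(37*Abs(u)), -6*sqrt(37)*u*sin(v)/(37*Abs(u)), sqrt(37)*u/(37*Abs(u))), and the second partials r_uu, r_uv, r_vv. Take dot products:
  L(u, v) = r_uu · N̂ = 0,
  M(u, v) = r_uv · N̂ = 0,
  N(u, v) = r_vv · N̂ = 6*sqrt(37)*u^2/(37*Abs(u)).
Evaluating at (u, v) = (7, 5*pi/6):
  L = 0, M = 0, N = 42*sqrt(37)/37.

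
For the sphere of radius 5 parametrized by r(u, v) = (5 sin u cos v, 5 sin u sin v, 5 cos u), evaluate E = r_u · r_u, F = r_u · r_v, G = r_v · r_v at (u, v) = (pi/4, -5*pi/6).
E = 25;  F = 0;  G = 25/2

Partials: r_u = (5*cos(u)*cos(v), 5*sin(v)*cos(u), -5*sin(u)), r_v = (-5*sin(u)*sin(v), 5*sin(u)*cos(v), 0). As functions of (u, v):
  E = r_u · r_u = 25,
  F = r_u · r_v = 0,
  G = r_v · r_v = 25*sin(u)^2.
Evaluating at (u, v) = (pi/4, -5*pi/6): E = 25, F = 0, G = 25/2.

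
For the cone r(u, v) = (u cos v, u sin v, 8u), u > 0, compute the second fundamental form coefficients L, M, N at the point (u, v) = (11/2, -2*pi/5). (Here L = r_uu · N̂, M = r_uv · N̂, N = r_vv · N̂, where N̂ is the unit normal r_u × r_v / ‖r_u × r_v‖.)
L = 0;  M = 0;  N = 44*sqrt(65)/65

Compute the unit normal N̂(u, v) = (-8*sqrt(65)*u*cos(v)/(65*Abs(u)), -8*sqrt(65)*u*sin(v)/(65*Abs(u)), sqrt(65)*u/(65*Abs(u))), and the second partials r_uu, r_uv, r_vv. Take dot products:
  L(u, v) = r_uu · N̂ = 0,
  M(u, v) = r_uv · N̂ = 0,
  N(u, v) = r_vv · N̂ = 8*sqrt(65)*u^2/(65*Abs(u)).
Evaluating at (u, v) = (11/2, -2*pi/5):
  L = 0, M = 0, N = 44*sqrt(65)/65.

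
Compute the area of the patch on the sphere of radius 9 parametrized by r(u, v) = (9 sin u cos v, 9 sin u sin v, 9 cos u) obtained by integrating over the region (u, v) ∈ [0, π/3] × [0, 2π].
Area = 81*pi

Area = ∫∫ √(EG − F²) du dv with √(EG − F²) = 81*Abs(sin(u)). Integrating over [0, π/3] × [0, 2π] gives 81*pi.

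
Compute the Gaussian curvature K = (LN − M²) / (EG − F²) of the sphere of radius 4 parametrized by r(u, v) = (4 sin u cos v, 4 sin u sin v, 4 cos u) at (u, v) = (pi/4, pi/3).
K = 1/16

Coefficients of the first fundamental form: E = 16, F = 0, G = 16*sin(u)^2.
Coefficients of the second fundamental form: L = -4*sin(u)/Abs(sin(u)), M = 0, N = -4*sin(u)^3/Abs(sin(u)).
Assemble K = (LN − M²)/(EG − F²) = 1/16. At (u, v) = (pi/4, pi/3): K = 1/16.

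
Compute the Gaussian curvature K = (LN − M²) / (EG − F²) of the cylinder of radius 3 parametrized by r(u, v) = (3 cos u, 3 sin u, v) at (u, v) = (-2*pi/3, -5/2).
K = 0

Coefficients of the first fundamental form: E = 9, F = 0, G = 1.
Coefficients of the second fundamental form: L = -3, M = 0, N = 0.
Assemble K = (LN − M²)/(EG − F²) = 0. At (u, v) = (-2*pi/3, -5/2): K = 0.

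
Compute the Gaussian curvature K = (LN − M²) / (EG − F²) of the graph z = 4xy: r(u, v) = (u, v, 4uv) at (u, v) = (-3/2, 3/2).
K = -16/5329

Coefficients of the first fundamental form: E = 16*v^2 + 1, F = 16*u*v, G = 16*u^2 + 1.
Coefficients of the second fundamental form: L = 0, M = 4/sqrt(16*u^2 + 16*v^2 + 1), N = 0.
Assemble K = (LN − M²)/(EG − F²) = -16/(256*u^4 + 512*u^2*v^2 + 32*u^2 + 256*v^4 + 32*v^2 + 1). At (u, v) = (-3/2, 3/2): K = -16/5329.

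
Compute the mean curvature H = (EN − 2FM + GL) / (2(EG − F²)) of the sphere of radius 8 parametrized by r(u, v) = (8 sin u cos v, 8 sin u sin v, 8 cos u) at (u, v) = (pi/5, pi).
H = -1/8

With E = 64, F = 0, G = 64*sin(u)^2, L = -8*sin(u)/Abs(sin(u)), M = 0, N = -8*sin(u)^3/Abs(sin(u)), assemble
  H = (EN − 2FM + GL) / (2(EG − F²)) = -sin(u)/(8*Abs(sin(u))).
At (u, v) = (pi/5, pi): H = -1/8.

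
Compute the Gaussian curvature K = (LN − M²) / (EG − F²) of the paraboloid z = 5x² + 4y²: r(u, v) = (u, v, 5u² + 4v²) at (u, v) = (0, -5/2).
K = 80/160801

Coefficients of the first fundamental form: E = 100*u^2 + 1, F = 80*u*v, G = 64*v^2 + 1.
Coefficients of the second fundamental form: L = 10/sqrt(100*u^2 + 64*v^2 + 1), M = 0, N = 8/sqrt(100*u^2 + 64*v^2 + 1).
Assemble K = (LN − M²)/(EG − F²) = 80/(10000*u^4 + 12800*u^2*v^2 + 200*u^2 + 4096*v^4 + 128*v^2 + 1). At (u, v) = (0, -5/2): K = 80/160801.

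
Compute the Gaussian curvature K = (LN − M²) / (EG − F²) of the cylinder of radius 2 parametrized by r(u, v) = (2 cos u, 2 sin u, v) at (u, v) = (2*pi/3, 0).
K = 0

Coefficients of the first fundamental form: E = 4, F = 0, G = 1.
Coefficients of the second fundamental form: L = -2, M = 0, N = 0.
Assemble K = (LN − M²)/(EG − F²) = 0. At (u, v) = (2*pi/3, 0): K = 0.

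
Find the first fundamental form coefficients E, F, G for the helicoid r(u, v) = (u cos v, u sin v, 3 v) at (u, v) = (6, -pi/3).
E = 1;  F = 0;  G = 45

Partials: r_u = (cos(v), sin(v), 0), r_v = (-u*sin(v), u*cos(v), 3). As functions of (u, v):
  E = r_u · r_u = 1,
  F = r_u · r_v = 0,
  G = r_v · r_v = u^2 + 9.
Evaluating at (u, v) = (6, -pi/3): E = 1, F = 0, G = 45.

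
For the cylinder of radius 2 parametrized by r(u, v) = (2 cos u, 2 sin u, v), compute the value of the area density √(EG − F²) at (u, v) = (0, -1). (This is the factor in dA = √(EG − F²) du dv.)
√(EG − F²)|_{(0, -1)} = 2

E = 4, F = 0, G = 1, so EG − F² = 4. Taking the positive square root: √(EG − F²) = 2. At (u, v) = (0, -1): 2.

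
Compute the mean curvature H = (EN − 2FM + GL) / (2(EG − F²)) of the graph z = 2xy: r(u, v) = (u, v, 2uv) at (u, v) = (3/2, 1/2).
H = -6*sqrt(11)/121

With E = 4*v^2 + 1, F = 4*u*v, G = 4*u^2 + 1, L = 0, M = 2/sqrt(4*u^2 + 4*v^2 + 1), N = 0, assemble
  H = (EN − 2FM + GL) / (2(EG − F²)) = -8*u*v/(4*u^2 + 4*v^2 + 1)^(3/2).
At (u, v) = (3/2, 1/2): H = -6*sqrt(11)/121.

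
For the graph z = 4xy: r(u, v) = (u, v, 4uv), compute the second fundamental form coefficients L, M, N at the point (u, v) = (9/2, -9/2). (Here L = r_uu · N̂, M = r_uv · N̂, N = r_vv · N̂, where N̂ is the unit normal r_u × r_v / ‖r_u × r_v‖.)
L = 0;  M = 4*sqrt(649)/649;  N = 0

Compute the unit normal N̂(u, v) = (-4*v/sqrt(16*u^2 + 16*v^2 + 1), -4*u/sqrt(16*u^2 + 16*v^2 + 1), 1/sqrt(16*u^2 + 16*v^2 + 1)), and the second partials r_uu, r_uv, r_vv. Take dot products:
  L(u, v) = r_uu · N̂ = 0,
  M(u, v) = r_uv · N̂ = 4/sqrt(16*u^2 + 16*v^2 + 1),
  N(u, v) = r_vv · N̂ = 0.
Evaluating at (u, v) = (9/2, -9/2):
  L = 0, M = 4*sqrt(649)/649, N = 0.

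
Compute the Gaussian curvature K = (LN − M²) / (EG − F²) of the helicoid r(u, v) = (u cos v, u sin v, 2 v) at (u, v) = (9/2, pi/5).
K = -64/9409

Coefficients of the first fundamental form: E = 1, F = 0, G = u^2 + 4.
Coefficients of the second fundamental form: L = 0, M = -2/sqrt(u^2 + 4), N = 0.
Assemble K = (LN − M²)/(EG − F²) = -4/(u^2 + 4)^2. At (u, v) = (9/2, pi/5): K = -64/9409.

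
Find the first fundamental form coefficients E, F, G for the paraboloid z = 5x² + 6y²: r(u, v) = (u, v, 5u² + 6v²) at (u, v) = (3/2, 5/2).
E = 226;  F = 450;  G = 901

Partials: r_u = (1, 0, 10*u), r_v = (0, 1, 12*v). As functions of (u, v):
  E = r_u · r_u = 100*u^2 + 1,
  F = r_u · r_v = 120*u*v,
  G = r_v · r_v = 144*v^2 + 1.
Evaluating at (u, v) = (3/2, 5/2): E = 226, F = 450, G = 901.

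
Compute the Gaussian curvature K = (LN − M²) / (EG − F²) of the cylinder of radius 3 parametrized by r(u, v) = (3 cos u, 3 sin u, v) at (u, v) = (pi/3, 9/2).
K = 0

Coefficients of the first fundamental form: E = 9, F = 0, G = 1.
Coefficients of the second fundamental form: L = -3, M = 0, N = 0.
Assemble K = (LN − M²)/(EG − F²) = 0. At (u, v) = (pi/3, 9/2): K = 0.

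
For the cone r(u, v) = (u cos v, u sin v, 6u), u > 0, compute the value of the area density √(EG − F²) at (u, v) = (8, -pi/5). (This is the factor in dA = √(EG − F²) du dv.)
√(EG − F²)|_{(8, -pi/5)} = 8*sqrt(37)

E = 37, F = 0, G = u^2, so EG − F² = 37*u^2. Taking the positive square root: √(EG − F²) = sqrt(37)*Abs(u). At (u, v) = (8, -pi/5): 8*sqrt(37).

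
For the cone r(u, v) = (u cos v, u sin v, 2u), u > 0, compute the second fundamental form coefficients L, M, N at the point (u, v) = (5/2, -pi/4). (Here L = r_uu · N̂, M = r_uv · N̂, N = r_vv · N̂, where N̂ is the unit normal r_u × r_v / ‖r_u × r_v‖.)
L = 0;  M = 0;  N = sqrt(5)

Compute the unit normal N̂(u, v) = (-2*sqrt(5)*u*cos(v)/(5*Abs(u)), -2*sqrt(5)*u*sin(v)/(5*Abs(u)), sqrt(5)*u/(5*Abs(u))), and the second partials r_uu, r_uv, r_vv. Take dot products:
  L(u, v) = r_uu · N̂ = 0,
  M(u, v) = r_uv · N̂ = 0,
  N(u, v) = r_vv · N̂ = 2*sqrt(5)*u^2/(5*Abs(u)).
Evaluating at (u, v) = (5/2, -pi/4):
  L = 0, M = 0, N = sqrt(5).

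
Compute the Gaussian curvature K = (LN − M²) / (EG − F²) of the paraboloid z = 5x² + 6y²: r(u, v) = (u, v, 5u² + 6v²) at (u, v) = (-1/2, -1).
K = 6/1445

Coefficients of the first fundamental form: E = 100*u^2 + 1, F = 120*u*v, G = 144*v^2 + 1.
Coefficients of the second fundamental form: L = 10/sqrt(100*u^2 + 144*v^2 + 1), M = 0, N = 12/sqrt(100*u^2 + 144*v^2 + 1).
Assemble K = (LN − M²)/(EG − F²) = 120/(10000*u^4 + 28800*u^2*v^2 + 200*u^2 + 20736*v^4 + 288*v^2 + 1). At (u, v) = (-1/2, -1): K = 6/1445.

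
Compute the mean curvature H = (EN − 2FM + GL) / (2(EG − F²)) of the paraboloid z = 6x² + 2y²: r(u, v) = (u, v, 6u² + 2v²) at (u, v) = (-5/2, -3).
H = 2672*sqrt(1045)/1092025

With E = 144*u^2 + 1, F = 48*u*v, G = 16*v^2 + 1, L = 12/sqrt(144*u^2 + 16*v^2 + 1), M = 0, N = 4/sqrt(144*u^2 + 16*v^2 + 1), assemble
  H = (EN − 2FM + GL) / (2(EG − F²)) = 8*(36*u^2 + 12*v^2 + 1)/(144*u^2 + 16*v^2 + 1)^(3/2).
At (u, v) = (-5/2, -3): H = 2672*sqrt(1045)/1092025.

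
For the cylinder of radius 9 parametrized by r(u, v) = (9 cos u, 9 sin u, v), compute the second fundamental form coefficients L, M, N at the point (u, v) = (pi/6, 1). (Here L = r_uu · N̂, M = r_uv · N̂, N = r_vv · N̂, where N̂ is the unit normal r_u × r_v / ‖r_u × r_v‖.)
L = -9;  M = 0;  N = 0

Compute the unit normal N̂(u, v) = (cos(u), sin(u), 0), and the second partials r_uu, r_uv, r_vv. Take dot products:
  L(u, v) = r_uu · N̂ = -9,
  M(u, v) = r_uv · N̂ = 0,
  N(u, v) = r_vv · N̂ = 0.
Evaluating at (u, v) = (pi/6, 1):
  L = -9, M = 0, N = 0.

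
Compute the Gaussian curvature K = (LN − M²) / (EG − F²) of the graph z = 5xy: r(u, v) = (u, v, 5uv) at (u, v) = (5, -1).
K = -25/423801

Coefficients of the first fundamental form: E = 25*v^2 + 1, F = 25*u*v, G = 25*u^2 + 1.
Coefficients of the second fundamental form: L = 0, M = 5/sqrt(25*u^2 + 25*v^2 + 1), N = 0.
Assemble K = (LN − M²)/(EG − F²) = -25/(625*u^4 + 1250*u^2*v^2 + 50*u^2 + 625*v^4 + 50*v^2 + 1). At (u, v) = (5, -1): K = -25/423801.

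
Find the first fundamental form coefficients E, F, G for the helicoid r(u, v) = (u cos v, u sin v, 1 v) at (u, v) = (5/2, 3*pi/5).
E = 1;  F = 0;  G = 29/4

Partials: r_u = (cos(v), sin(v), 0), r_v = (-u*sin(v), u*cos(v), 1). As functions of (u, v):
  E = r_u · r_u = 1,
  F = r_u · r_v = 0,
  G = r_v · r_v = u^2 + 1.
Evaluating at (u, v) = (5/2, 3*pi/5): E = 1, F = 0, G = 29/4.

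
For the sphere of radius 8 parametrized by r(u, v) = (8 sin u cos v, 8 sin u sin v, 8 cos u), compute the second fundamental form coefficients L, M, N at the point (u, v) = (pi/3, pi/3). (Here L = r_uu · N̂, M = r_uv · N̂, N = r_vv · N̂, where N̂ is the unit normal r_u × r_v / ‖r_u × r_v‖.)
L = -8;  M = 0;  N = -6

Compute the unit normal N̂(u, v) = (sin(u)^2*cos(v)/Abs(sin(u)), sin(u)^2*sin(v)/Abs(sin(u)), sin(2*u)/(2*Abs(sin(u)))), and the second partials r_uu, r_uv, r_vv. Take dot products:
  L(u, v) = r_uu · N̂ = -8*sin(u)/Abs(sin(u)),
  M(u, v) = r_uv · N̂ = 0,
  N(u, v) = r_vv · N̂ = -8*sin(u)^3/Abs(sin(u)).
Evaluating at (u, v) = (pi/3, pi/3):
  L = -8, M = 0, N = -6.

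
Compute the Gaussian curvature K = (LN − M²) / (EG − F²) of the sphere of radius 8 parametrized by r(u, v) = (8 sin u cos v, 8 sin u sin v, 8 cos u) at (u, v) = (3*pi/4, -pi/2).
K = 1/64

Coefficients of the first fundamental form: E = 64, F = 0, G = 64*sin(u)^2.
Coefficients of the second fundamental form: L = -8*sin(u)/Abs(sin(u)), M = 0, N = -8*sin(u)^3/Abs(sin(u)).
Assemble K = (LN − M²)/(EG − F²) = 1/64. At (u, v) = (3*pi/4, -pi/2): K = 1/64.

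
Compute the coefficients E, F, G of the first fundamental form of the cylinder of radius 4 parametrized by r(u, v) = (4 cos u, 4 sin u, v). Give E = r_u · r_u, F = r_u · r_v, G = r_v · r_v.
E = 16;  F = 0;  G = 1

Compute partials: r_u = (-4*sin(u), 4*cos(u), 0), r_v = (0, 0, 1). Then
  E = r_u · r_u = 16,
  F = r_u · r_v = 0,
  G = r_v · r_v = 1.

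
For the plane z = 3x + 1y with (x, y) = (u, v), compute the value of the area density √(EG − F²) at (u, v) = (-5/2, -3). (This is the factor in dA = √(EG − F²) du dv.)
√(EG − F²)|_{(-5/2, -3)} = sqrt(11)

E = 10, F = 3, G = 2, so EG − F² = 11. Taking the positive square root: √(EG − F²) = sqrt(11). At (u, v) = (-5/2, -3): sqrt(11).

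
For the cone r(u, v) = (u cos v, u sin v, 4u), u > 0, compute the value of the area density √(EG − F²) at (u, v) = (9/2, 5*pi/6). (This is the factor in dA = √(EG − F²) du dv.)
√(EG − F²)|_{(9/2, 5*pi/6)} = 9*sqrt(17)/2

E = 17, F = 0, G = u^2, so EG − F² = 17*u^2. Taking the positive square root: √(EG − F²) = sqrt(17)*Abs(u). At (u, v) = (9/2, 5*pi/6): 9*sqrt(17)/2.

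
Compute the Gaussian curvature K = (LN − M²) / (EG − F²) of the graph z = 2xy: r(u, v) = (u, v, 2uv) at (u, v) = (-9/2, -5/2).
K = -4/11449

Coefficients of the first fundamental form: E = 4*v^2 + 1, F = 4*u*v, G = 4*u^2 + 1.
Coefficients of the second fundamental form: L = 0, M = 2/sqrt(4*u^2 + 4*v^2 + 1), N = 0.
Assemble K = (LN − M²)/(EG − F²) = -4/(16*u^4 + 32*u^2*v^2 + 8*u^2 + 16*v^4 + 8*v^2 + 1). At (u, v) = (-9/2, -5/2): K = -4/11449.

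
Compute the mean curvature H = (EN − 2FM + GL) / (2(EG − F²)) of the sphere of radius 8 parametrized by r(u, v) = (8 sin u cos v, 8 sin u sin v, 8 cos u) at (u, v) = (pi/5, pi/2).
H = -1/8

With E = 64, F = 0, G = 64*sin(u)^2, L = -8*sin(u)/Abs(sin(u)), M = 0, N = -8*sin(u)^3/Abs(sin(u)), assemble
  H = (EN − 2FM + GL) / (2(EG − F²)) = -sin(u)/(8*Abs(sin(u))).
At (u, v) = (pi/5, pi/2): H = -1/8.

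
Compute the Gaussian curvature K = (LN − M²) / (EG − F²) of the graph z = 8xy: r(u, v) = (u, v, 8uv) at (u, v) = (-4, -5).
K = -64/6890625

Coefficients of the first fundamental form: E = 64*v^2 + 1, F = 64*u*v, G = 64*u^2 + 1.
Coefficients of the second fundamental form: L = 0, M = 8/sqrt(64*u^2 + 64*v^2 + 1), N = 0.
Assemble K = (LN − M²)/(EG − F²) = -64/(4096*u^4 + 8192*u^2*v^2 + 128*u^2 + 4096*v^4 + 128*v^2 + 1). At (u, v) = (-4, -5): K = -64/6890625.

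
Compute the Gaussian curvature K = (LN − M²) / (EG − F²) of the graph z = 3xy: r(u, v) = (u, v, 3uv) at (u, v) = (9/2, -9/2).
K = -36/534361

Coefficients of the first fundamental form: E = 9*v^2 + 1, F = 9*u*v, G = 9*u^2 + 1.
Coefficients of the second fundamental form: L = 0, M = 3/sqrt(9*u^2 + 9*v^2 + 1), N = 0.
Assemble K = (LN − M²)/(EG − F²) = -9/(81*u^4 + 162*u^2*v^2 + 18*u^2 + 81*v^4 + 18*v^2 + 1). At (u, v) = (9/2, -9/2): K = -36/534361.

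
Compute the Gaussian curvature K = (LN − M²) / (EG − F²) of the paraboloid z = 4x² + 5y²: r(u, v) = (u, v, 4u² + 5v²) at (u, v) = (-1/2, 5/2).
K = 20/103041

Coefficients of the first fundamental form: E = 64*u^2 + 1, F = 80*u*v, G = 100*v^2 + 1.
Coefficients of the second fundamental form: L = 8/sqrt(64*u^2 + 100*v^2 + 1), M = 0, N = 10/sqrt(64*u^2 + 100*v^2 + 1).
Assemble K = (LN − M²)/(EG − F²) = 80/(4096*u^4 + 12800*u^2*v^2 + 128*u^2 + 10000*v^4 + 200*v^2 + 1). At (u, v) = (-1/2, 5/2): K = 20/103041.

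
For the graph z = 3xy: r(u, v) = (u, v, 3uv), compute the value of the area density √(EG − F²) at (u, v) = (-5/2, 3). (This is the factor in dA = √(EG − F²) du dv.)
√(EG − F²)|_{(-5/2, 3)} = sqrt(553)/2

E = 9*v^2 + 1, F = 9*u*v, G = 9*u^2 + 1, so EG − F² = 9*u^2 + 9*v^2 + 1. Taking the positive square root: √(EG − F²) = sqrt(9*u^2 + 9*v^2 + 1). At (u, v) = (-5/2, 3): sqrt(553)/2.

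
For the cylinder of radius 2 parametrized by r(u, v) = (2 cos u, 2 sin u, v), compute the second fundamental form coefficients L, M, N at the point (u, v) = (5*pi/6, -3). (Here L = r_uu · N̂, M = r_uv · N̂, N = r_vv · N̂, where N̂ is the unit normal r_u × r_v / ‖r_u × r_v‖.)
L = -2;  M = 0;  N = 0

Compute the unit normal N̂(u, v) = (cos(u), sin(u), 0), and the second partials r_uu, r_uv, r_vv. Take dot products:
  L(u, v) = r_uu · N̂ = -2,
  M(u, v) = r_uv · N̂ = 0,
  N(u, v) = r_vv · N̂ = 0.
Evaluating at (u, v) = (5*pi/6, -3):
  L = -2, M = 0, N = 0.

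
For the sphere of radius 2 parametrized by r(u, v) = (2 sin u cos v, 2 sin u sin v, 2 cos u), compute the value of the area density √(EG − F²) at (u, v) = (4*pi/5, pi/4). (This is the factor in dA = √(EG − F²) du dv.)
√(EG − F²)|_{(4*pi/5, pi/4)} = sqrt(10 - 2*sqrt(5))

E = 4, F = 0, G = 4*sin(u)^2, so EG − F² = 16*sin(u)^2. Taking the positive square root: √(EG − F²) = 4*Abs(sin(u)). At (u, v) = (4*pi/5, pi/4): sqrt(10 - 2*sqrt(5)).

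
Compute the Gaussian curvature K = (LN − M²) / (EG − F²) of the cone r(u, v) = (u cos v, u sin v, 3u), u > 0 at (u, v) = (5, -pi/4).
K = 0

Coefficients of the first fundamental form: E = 10, F = 0, G = u^2.
Coefficients of the second fundamental form: L = 0, M = 0, N = 3*sqrt(10)*u^2/(10*Abs(u)).
Assemble K = (LN − M²)/(EG − F²) = 0. At (u, v) = (5, -pi/4): K = 0.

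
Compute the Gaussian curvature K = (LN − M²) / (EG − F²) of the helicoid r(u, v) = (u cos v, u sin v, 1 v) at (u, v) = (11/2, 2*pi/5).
K = -16/15625

Coefficients of the first fundamental form: E = 1, F = 0, G = u^2 + 1.
Coefficients of the second fundamental form: L = 0, M = -1/sqrt(u^2 + 1), N = 0.
Assemble K = (LN − M²)/(EG − F²) = -1/(u^2 + 1)^2. At (u, v) = (11/2, 2*pi/5): K = -16/15625.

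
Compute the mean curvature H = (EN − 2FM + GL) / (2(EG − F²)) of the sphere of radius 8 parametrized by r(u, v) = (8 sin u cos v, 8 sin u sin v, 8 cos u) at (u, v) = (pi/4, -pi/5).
H = -1/8

With E = 64, F = 0, G = 64*sin(u)^2, L = -8*sin(u)/Abs(sin(u)), M = 0, N = -8*sin(u)^3/Abs(sin(u)), assemble
  H = (EN − 2FM + GL) / (2(EG − F²)) = -sin(u)/(8*Abs(sin(u))).
At (u, v) = (pi/4, -pi/5): H = -1/8.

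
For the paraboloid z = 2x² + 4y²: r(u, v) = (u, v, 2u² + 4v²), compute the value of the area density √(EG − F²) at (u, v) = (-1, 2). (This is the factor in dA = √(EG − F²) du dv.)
√(EG − F²)|_{(-1, 2)} = sqrt(273)

E = 16*u^2 + 1, F = 32*u*v, G = 64*v^2 + 1, so EG − F² = 16*u^2 + 64*v^2 + 1. Taking the positive square root: √(EG − F²) = sqrt(16*u^2 + 64*v^2 + 1). At (u, v) = (-1, 2): sqrt(273).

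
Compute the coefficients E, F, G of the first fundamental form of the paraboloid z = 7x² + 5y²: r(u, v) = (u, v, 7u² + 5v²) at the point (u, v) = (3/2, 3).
E = 442;  F = 630;  G = 901

Partials: r_u = (1, 0, 14*u), r_v = (0, 1, 10*v). As functions of (u, v):
  E = r_u · r_u = 196*u^2 + 1,
  F = r_u · r_v = 140*u*v,
  G = r_v · r_v = 100*v^2 + 1.
Evaluating at (u, v) = (3/2, 3): E = 442, F = 630, G = 901.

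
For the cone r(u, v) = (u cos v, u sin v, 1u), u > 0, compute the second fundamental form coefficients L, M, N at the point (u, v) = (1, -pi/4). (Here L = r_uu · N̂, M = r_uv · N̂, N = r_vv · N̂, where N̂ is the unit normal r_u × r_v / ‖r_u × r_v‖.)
L = 0;  M = 0;  N = sqrt(2)/2

Compute the unit normal N̂(u, v) = (-sqrt(2)*u*cos(v)/(2*Abs(u)), -sqrt(2)*u*sin(v)/(2*Abs(u)), sqrt(2)*u/(2*Abs(u))), and the second partials r_uu, r_uv, r_vv. Take dot products:
  L(u, v) = r_uu · N̂ = 0,
  M(u, v) = r_uv · N̂ = 0,
  N(u, v) = r_vv · N̂ = sqrt(2)*u^2/(2*Abs(u)).
Evaluating at (u, v) = (1, -pi/4):
  L = 0, M = 0, N = sqrt(2)/2.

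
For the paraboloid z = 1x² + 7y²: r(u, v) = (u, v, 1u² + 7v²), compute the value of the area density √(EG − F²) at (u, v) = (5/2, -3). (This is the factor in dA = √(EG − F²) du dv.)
√(EG − F²)|_{(5/2, -3)} = sqrt(1790)

E = 4*u^2 + 1, F = 28*u*v, G = 196*v^2 + 1, so EG − F² = 4*u^2 + 196*v^2 + 1. Taking the positive square root: √(EG − F²) = sqrt(4*u^2 + 196*v^2 + 1). At (u, v) = (5/2, -3): sqrt(1790).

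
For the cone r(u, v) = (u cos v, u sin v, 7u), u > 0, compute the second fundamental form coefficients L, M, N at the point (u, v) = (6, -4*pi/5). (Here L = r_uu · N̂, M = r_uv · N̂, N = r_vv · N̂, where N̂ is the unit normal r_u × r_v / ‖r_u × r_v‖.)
L = 0;  M = 0;  N = 21*sqrt(2)/5

Compute the unit normal N̂(u, v) = (-7*sqrt(2)*u*cos(v)/(10*Abs(u)), -7*sqrt(2)*u*sin(v)/(10*Abs(u)), sqrt(2)*u/(10*Abs(u))), and the second partials r_uu, r_uv, r_vv. Take dot products:
  L(u, v) = r_uu · N̂ = 0,
  M(u, v) = r_uv · N̂ = 0,
  N(u, v) = r_vv · N̂ = 7*sqrt(2)*u^2/(10*Abs(u)).
Evaluating at (u, v) = (6, -4*pi/5):
  L = 0, M = 0, N = 21*sqrt(2)/5.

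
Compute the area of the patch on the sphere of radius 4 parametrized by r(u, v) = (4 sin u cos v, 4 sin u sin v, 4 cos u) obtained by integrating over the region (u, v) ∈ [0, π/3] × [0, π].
Area = 8*pi

Area = ∫∫ √(EG − F²) du dv with √(EG − F²) = 16*Abs(sin(u)). Integrating over [0, π/3] × [0, π] gives 8*pi.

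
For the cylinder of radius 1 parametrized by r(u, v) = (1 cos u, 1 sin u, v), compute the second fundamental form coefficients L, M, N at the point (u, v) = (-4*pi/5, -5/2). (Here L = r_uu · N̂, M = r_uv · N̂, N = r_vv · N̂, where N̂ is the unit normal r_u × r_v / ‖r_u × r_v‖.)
L = -1;  M = 0;  N = 0

Compute the unit normal N̂(u, v) = (cos(u), sin(u), 0), and the second partials r_uu, r_uv, r_vv. Take dot products:
  L(u, v) = r_uu · N̂ = -1,
  M(u, v) = r_uv · N̂ = 0,
  N(u, v) = r_vv · N̂ = 0.
Evaluating at (u, v) = (-4*pi/5, -5/2):
  L = -1, M = 0, N = 0.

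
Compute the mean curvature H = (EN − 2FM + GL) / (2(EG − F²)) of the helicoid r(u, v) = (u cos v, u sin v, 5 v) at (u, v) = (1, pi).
H = 0

With E = 1, F = 0, G = u^2 + 25, L = 0, M = -5/sqrt(u^2 + 25), N = 0, assemble
  H = (EN − 2FM + GL) / (2(EG − F²)) = 0.
At (u, v) = (1, pi): H = 0.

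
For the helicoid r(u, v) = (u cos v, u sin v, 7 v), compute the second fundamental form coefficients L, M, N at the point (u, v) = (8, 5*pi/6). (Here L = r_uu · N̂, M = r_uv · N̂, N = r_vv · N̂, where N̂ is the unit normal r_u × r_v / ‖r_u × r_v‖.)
L = 0;  M = -7*sqrt(113)/113;  N = 0

Compute the unit normal N̂(u, v) = (7*sin(v)/sqrt(u^2 + 49), -7*cos(v)/sqrt(u^2 + 49), u/sqrt(u^2 + 49)), and the second partials r_uu, r_uv, r_vv. Take dot products:
  L(u, v) = r_uu · N̂ = 0,
  M(u, v) = r_uv · N̂ = -7/sqrt(u^2 + 49),
  N(u, v) = r_vv · N̂ = 0.
Evaluating at (u, v) = (8, 5*pi/6):
  L = 0, M = -7*sqrt(113)/113, N = 0.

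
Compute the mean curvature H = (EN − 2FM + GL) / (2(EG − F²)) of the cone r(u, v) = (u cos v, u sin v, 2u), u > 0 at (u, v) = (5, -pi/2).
H = sqrt(5)/25

With E = 5, F = 0, G = u^2, L = 0, M = 0, N = 2*sqrt(5)*u^2/(5*Abs(u)), assemble
  H = (EN − 2FM + GL) / (2(EG − F²)) = sqrt(5)/(5*Abs(u)).
At (u, v) = (5, -pi/2): H = sqrt(5)/25.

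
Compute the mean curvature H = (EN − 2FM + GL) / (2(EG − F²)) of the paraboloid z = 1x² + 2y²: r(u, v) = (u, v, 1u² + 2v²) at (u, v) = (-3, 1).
H = 91*sqrt(53)/2809

With E = 4*u^2 + 1, F = 8*u*v, G = 16*v^2 + 1, L = 2/sqrt(4*u^2 + 16*v^2 + 1), M = 0, N = 4/sqrt(4*u^2 + 16*v^2 + 1), assemble
  H = (EN − 2FM + GL) / (2(EG − F²)) = (8*u^2 + 16*v^2 + 3)/(4*u^2 + 16*v^2 + 1)^(3/2).
At (u, v) = (-3, 1): H = 91*sqrt(53)/2809.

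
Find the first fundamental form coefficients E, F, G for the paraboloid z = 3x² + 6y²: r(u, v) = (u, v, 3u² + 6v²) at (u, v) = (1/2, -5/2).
E = 10;  F = -90;  G = 901

Partials: r_u = (1, 0, 6*u), r_v = (0, 1, 12*v). As functions of (u, v):
  E = r_u · r_u = 36*u^2 + 1,
  F = r_u · r_v = 72*u*v,
  G = r_v · r_v = 144*v^2 + 1.
Evaluating at (u, v) = (1/2, -5/2): E = 10, F = -90, G = 901.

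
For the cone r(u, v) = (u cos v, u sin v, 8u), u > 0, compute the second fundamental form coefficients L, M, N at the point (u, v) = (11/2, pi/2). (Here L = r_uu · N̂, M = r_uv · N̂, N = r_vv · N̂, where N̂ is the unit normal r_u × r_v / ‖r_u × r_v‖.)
L = 0;  M = 0;  N = 44*sqrt(65)/65

Compute the unit normal N̂(u, v) = (-8*sqrt(65)*u*cos(v)/(65*Abs(u)), -8*sqrt(65)*u*sin(v)/(65*Abs(u)), sqrt(65)*u/(65*Abs(u))), and the second partials r_uu, r_uv, r_vv. Take dot products:
  L(u, v) = r_uu · N̂ = 0,
  M(u, v) = r_uv · N̂ = 0,
  N(u, v) = r_vv · N̂ = 8*sqrt(65)*u^2/(65*Abs(u)).
Evaluating at (u, v) = (11/2, pi/2):
  L = 0, M = 0, N = 44*sqrt(65)/65.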